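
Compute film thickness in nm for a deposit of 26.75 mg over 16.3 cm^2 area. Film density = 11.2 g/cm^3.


Convert: m = 26.75 mg = 2.6750e-05 kg, A = 16.3 cm^2 = 1.6300e-03 m^2, rho = 11.2 g/cm^3 = 11200 kg/m^3
t = m / (A * rho)
t = 2.6750e-05 / (1.6300e-03 * 11200)
t = 1.4653e-06 m = 1465.3 nm

1465.3


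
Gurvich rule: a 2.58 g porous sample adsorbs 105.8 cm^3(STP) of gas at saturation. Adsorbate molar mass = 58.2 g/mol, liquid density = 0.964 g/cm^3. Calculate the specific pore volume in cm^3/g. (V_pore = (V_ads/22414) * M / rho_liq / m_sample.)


Moles adsorbed n = V_ads / 22414 = 105.8 / 22414 = 4.720264e-03 mol
Liquid volume V_liq = n * M / rho_liq = 4.720264e-03 * 58.2 / 0.964 = 0.28498 cm^3
Specific pore volume V_pore = V_liq / m_sample = 0.28498 / 2.58
V_pore = 0.1105 cm^3/g

0.1105


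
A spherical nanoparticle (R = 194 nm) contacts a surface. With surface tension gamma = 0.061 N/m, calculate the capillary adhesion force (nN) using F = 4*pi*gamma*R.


Convert radius: R = 194 nm = 1.94e-07 m
F = 4 * pi * gamma * R
F = 4 * pi * 0.061 * 1.94e-07
F = 1.4871e-07 N = 148.7104 nN

148.7104


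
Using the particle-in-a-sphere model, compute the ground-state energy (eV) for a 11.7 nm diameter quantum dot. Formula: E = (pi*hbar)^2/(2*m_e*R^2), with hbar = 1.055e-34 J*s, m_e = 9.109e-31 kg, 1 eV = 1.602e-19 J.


Radius R = 11.7/2 = 5.85 nm = 5.85e-09 m
E = (pi * 1.055e-34)^2 / (2 * 9.109e-31 * (5.85e-09)^2)
E(J) = 1.76194e-21
E = E(J) / 1.602e-19 = 0.011 eV

0.011


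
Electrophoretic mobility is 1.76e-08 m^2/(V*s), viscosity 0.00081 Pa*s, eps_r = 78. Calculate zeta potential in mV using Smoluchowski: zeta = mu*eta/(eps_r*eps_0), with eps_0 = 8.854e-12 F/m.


Smoluchowski equation: zeta = mu * eta / (eps_r * eps_0)
zeta = 1.76e-08 * 0.00081 / (78 * 8.854e-12)
zeta = 0.020643 V = 20.64 mV

20.64


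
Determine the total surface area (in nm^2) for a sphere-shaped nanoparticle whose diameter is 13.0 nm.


Radius r = 13.0/2 = 6.5 nm
Surface area SA = 4 * pi * r^2
SA = 4 * pi * (6.5)^2
SA = 530.93 nm^2

530.93


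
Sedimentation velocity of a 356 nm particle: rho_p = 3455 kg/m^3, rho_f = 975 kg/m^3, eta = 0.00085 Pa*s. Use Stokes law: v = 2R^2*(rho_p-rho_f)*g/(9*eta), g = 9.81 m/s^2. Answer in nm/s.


Radius R = 356/2 nm = 1.78e-07 m
Density difference = 3455 - 975 = 2480 kg/m^3
v = 2 * R^2 * (rho_p - rho_f) * g / (9 * eta)
v = 2 * (1.78e-07)^2 * 2480 * 9.81 / (9 * 0.00085)
v = 2.01525e-07 m/s = 201.5252 nm/s

201.5252


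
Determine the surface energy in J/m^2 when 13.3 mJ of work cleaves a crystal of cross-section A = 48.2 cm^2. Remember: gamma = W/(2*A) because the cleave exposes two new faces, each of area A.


Convert: A = 48.2 cm^2 = 0.00482 m^2, W = 13.3 mJ = 0.0133 J
Cleaving exposes two faces of area A, so total new surface = 2*A and gamma = W / (2*A)
gamma = 0.0133 / (2 * 0.00482)
gamma = 1.38 J/m^2

1.38


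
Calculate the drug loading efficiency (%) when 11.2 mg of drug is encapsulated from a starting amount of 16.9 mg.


Drug loading efficiency = (drug loaded / drug initial) * 100
DLE = 11.2 / 16.9 * 100
DLE = 0.6627 * 100
DLE = 66.27%

66.27


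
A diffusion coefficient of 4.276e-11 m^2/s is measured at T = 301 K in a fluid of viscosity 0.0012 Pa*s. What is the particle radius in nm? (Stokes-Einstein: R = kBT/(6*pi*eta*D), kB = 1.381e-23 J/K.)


Stokes-Einstein: R = kB*T / (6*pi*eta*D)
R = 1.381e-23 * 301 / (6 * pi * 0.0012 * 4.276e-11)
R = 4.29774e-09 m = 4.3 nm

4.3


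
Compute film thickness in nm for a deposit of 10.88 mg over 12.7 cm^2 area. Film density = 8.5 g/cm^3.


Convert: m = 10.88 mg = 1.0880e-05 kg, A = 12.7 cm^2 = 1.2700e-03 m^2, rho = 8.5 g/cm^3 = 8500 kg/m^3
t = m / (A * rho)
t = 1.0880e-05 / (1.2700e-03 * 8500)
t = 1.0079e-06 m = 1007.9 nm

1007.9


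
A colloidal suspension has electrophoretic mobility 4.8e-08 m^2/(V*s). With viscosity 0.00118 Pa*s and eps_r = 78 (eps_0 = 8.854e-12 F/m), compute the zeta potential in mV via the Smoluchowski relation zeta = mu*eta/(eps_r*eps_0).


Smoluchowski equation: zeta = mu * eta / (eps_r * eps_0)
zeta = 4.8e-08 * 0.00118 / (78 * 8.854e-12)
zeta = 0.082014 V = 82.01 mV

82.01


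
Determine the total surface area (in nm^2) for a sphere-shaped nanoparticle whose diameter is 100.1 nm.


Radius r = 100.1/2 = 50.05 nm
Surface area SA = 4 * pi * r^2
SA = 4 * pi * (50.05)^2
SA = 31478.79 nm^2

31478.79


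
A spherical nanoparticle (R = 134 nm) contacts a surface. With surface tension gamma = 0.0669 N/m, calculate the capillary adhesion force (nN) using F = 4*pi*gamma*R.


Convert radius: R = 134 nm = 1.34e-07 m
F = 4 * pi * gamma * R
F = 4 * pi * 0.0669 * 1.34e-07
F = 1.12652e-07 N = 112.6525 nN

112.6525


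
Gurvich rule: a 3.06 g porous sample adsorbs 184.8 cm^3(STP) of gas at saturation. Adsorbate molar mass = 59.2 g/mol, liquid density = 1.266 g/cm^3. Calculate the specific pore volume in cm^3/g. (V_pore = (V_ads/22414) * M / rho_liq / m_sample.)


Moles adsorbed n = V_ads / 22414 = 184.8 / 22414 = 8.244847e-03 mol
Liquid volume V_liq = n * M / rho_liq = 8.244847e-03 * 59.2 / 1.266 = 0.38554 cm^3
Specific pore volume V_pore = V_liq / m_sample = 0.38554 / 3.06
V_pore = 0.126 cm^3/g

0.126


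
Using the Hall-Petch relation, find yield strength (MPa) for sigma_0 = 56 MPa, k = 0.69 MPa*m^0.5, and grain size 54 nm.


d = 54 nm = 5.4e-08 m
sqrt(d) = 0.000232379
Hall-Petch contribution = k / sqrt(d) = 0.69 / 0.000232379 = 2969.3 MPa
sigma = sigma_0 + k/sqrt(d) = 56 + 2969.3 = 3025.3 MPa

3025.3


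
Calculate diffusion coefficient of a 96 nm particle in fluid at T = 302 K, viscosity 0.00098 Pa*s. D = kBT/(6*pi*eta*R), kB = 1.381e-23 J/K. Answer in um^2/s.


Radius R = 96/2 = 48 nm = 4.8e-08 m
D = kB*T / (6*pi*eta*R)
D = 1.381e-23 * 302 / (6 * pi * 0.00098 * 4.8e-08)
D = 4.70362e-12 m^2/s = 4.704 um^2/s

4.704


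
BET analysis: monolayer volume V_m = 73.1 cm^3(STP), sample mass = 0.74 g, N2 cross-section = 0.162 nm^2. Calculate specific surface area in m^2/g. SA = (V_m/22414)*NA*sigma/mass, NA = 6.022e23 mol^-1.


Number of moles in monolayer = V_m / 22414 = 73.1 / 22414 = 0.00326135
Number of molecules = moles * NA = 0.00326135 * 6.022e23
SA = molecules * sigma / mass
SA = (73.1 / 22414) * 6.022e23 * 0.162e-18 / 0.74
SA = 430.0 m^2/g

430.0


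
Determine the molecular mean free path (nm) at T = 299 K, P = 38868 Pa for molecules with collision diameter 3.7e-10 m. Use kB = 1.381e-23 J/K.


Mean free path: lambda = kB*T / (sqrt(2) * pi * d^2 * P)
lambda = 1.381e-23 * 299 / (sqrt(2) * pi * (3.7e-10)^2 * 38868)
lambda = 1.74664e-07 m
lambda = 174.66 nm

174.66


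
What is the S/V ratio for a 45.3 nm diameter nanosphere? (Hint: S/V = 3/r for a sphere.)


Radius r = 45.3/2 = 22.65 nm
S/V = 3 / r = 3 / 22.65
S/V = 0.1325 nm^-1

0.1325


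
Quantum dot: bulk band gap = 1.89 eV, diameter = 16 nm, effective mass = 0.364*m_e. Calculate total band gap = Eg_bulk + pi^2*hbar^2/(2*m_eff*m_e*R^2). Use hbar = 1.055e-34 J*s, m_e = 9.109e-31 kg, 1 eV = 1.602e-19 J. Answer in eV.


Radius R = 16/2 nm = 8e-09 m
Confinement energy dE = pi^2 * hbar^2 / (2 * m_eff * m_e * R^2)
dE = pi^2 * (1.055e-34)^2 / (2 * 0.364 * 9.109e-31 * (8e-09)^2) J, divided by 1.602e-19 J/eV
dE = 0.0162 eV
Total band gap = E_g(bulk) + dE = 1.89 + 0.0162 = 1.9062 eV

1.9062


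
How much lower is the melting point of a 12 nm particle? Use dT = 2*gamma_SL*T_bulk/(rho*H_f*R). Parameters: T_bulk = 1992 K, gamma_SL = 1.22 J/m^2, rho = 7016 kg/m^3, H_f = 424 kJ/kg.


Radius R = 12/2 = 6 nm = 6e-09 m
Convert H_f = 424 kJ/kg = 424000 J/kg
dT = 2 * gamma_SL * T_bulk / (rho * H_f * R)
dT = 2 * 1.22 * 1992 / (7016 * 424000 * 6e-09)
dT = 272.3 K

272.3


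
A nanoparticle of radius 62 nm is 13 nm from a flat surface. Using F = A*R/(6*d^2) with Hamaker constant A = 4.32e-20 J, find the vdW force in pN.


Convert to SI: R = 62 nm = 6.2e-08 m, d = 13 nm = 1.3e-08 m
F = A * R / (6 * d^2)
F = 4.32e-20 * 6.2e-08 / (6 * (1.3e-08)^2)
F = 2.64142e-12 N = 2.641 pN

2.641


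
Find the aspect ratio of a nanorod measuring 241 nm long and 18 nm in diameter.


Aspect ratio AR = length / diameter
AR = 241 / 18
AR = 13.39

13.39


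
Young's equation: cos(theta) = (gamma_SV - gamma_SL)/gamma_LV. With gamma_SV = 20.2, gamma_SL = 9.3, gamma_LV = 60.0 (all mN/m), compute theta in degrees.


cos(theta) = (gamma_SV - gamma_SL) / gamma_LV
cos(theta) = (20.2 - 9.3) / 60.0
cos(theta) = 0.181667
theta = arccos(0.181667) = 79.53 degrees

79.53


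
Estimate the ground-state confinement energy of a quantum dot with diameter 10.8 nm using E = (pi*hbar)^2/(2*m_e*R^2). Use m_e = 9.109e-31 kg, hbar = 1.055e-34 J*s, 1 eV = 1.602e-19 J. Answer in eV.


Radius R = 10.8/2 = 5.4 nm = 5.4e-09 m
E = (pi * 1.055e-34)^2 / (2 * 9.109e-31 * (5.4e-09)^2)
E(J) = 2.06784e-21
E = E(J) / 1.602e-19 = 0.0129 eV

0.0129


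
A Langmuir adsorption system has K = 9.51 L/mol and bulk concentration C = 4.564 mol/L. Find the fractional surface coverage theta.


Langmuir isotherm: theta = K*C / (1 + K*C)
K*C = 9.51 * 4.564 = 43.40364
theta = 43.40364 / (1 + 43.40364) = 43.40364 / 44.40364
theta = 0.9775

0.9775


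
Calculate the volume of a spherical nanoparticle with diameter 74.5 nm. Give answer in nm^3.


Radius r = 74.5/2 = 37.25 nm
Volume V = (4/3) * pi * r^3
V = (4/3) * pi * (37.25)^3
V = 216504.76 nm^3

216504.76


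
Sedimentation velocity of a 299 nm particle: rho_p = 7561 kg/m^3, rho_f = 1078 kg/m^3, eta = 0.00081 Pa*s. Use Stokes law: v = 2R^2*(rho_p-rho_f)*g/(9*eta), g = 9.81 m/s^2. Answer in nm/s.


Radius R = 299/2 nm = 1.495e-07 m
Density difference = 7561 - 1078 = 6483 kg/m^3
v = 2 * R^2 * (rho_p - rho_f) * g / (9 * eta)
v = 2 * (1.495e-07)^2 * 6483 * 9.81 / (9 * 0.00081)
v = 3.89969e-07 m/s = 389.9688 nm/s

389.9688


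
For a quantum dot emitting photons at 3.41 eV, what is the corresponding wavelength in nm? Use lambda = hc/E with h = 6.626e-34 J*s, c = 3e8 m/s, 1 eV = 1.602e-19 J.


Convert energy: E = 3.41 eV = 3.41 * 1.602e-19 = 5.46282e-19 J
lambda = h*c / E = 6.626e-34 * 3e8 / 5.46282e-19
lambda = 3.63878e-07 m = 363.9 nm

363.9


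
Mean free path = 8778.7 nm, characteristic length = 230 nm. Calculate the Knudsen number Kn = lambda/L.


Knudsen number Kn = lambda / L
Kn = 8778.7 / 230
Kn = 38.1683

38.1683


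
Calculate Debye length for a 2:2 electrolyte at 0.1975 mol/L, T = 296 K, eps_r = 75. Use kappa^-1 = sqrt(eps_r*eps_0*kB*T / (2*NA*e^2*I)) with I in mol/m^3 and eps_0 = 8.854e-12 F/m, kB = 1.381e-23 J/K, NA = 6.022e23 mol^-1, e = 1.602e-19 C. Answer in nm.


Ionic strength I = 0.1975 * 2^2 * 1000 = 790 mol/m^3
kappa^-1 = sqrt(75 * 8.854e-12 * 1.381e-23 * 296 / (2 * 6.022e23 * (1.602e-19)^2 * 790))
kappa^-1 = 0.333 nm

0.333


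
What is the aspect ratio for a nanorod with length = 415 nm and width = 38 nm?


Aspect ratio AR = length / diameter
AR = 415 / 38
AR = 10.92

10.92


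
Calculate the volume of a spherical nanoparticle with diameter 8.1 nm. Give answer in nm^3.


Radius r = 8.1/2 = 4.05 nm
Volume V = (4/3) * pi * r^3
V = (4/3) * pi * (4.05)^3
V = 278.26 nm^3

278.26


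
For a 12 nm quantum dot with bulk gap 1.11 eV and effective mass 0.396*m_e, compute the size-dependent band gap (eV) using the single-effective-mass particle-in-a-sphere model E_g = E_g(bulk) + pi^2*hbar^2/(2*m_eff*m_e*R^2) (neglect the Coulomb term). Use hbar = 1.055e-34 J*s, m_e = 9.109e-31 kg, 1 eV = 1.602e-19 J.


Radius R = 12/2 nm = 6e-09 m
Confinement energy dE = pi^2 * hbar^2 / (2 * m_eff * m_e * R^2)
dE = pi^2 * (1.055e-34)^2 / (2 * 0.396 * 9.109e-31 * (6e-09)^2) J, divided by 1.602e-19 J/eV
dE = 0.0264 eV
Total band gap = E_g(bulk) + dE = 1.11 + 0.0264 = 1.1364 eV

1.1364


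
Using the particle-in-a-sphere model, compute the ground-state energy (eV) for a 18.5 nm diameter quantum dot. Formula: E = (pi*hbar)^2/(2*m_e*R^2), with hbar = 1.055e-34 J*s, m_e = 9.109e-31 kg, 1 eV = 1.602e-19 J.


Radius R = 18.5/2 = 9.25 nm = 9.25e-09 m
E = (pi * 1.055e-34)^2 / (2 * 9.109e-31 * (9.25e-09)^2)
E(J) = 7.04726e-22
E = E(J) / 1.602e-19 = 0.0044 eV

0.0044


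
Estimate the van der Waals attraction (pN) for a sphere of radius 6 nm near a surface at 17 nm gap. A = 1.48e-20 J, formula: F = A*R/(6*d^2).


Convert to SI: R = 6 nm = 6e-09 m, d = 17 nm = 1.7e-08 m
F = A * R / (6 * d^2)
F = 1.48e-20 * 6e-09 / (6 * (1.7e-08)^2)
F = 5.12111e-14 N = 0.051 pN

0.051


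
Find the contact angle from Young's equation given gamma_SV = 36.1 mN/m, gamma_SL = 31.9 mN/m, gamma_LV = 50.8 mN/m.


cos(theta) = (gamma_SV - gamma_SL) / gamma_LV
cos(theta) = (36.1 - 31.9) / 50.8
cos(theta) = 0.082677
theta = arccos(0.082677) = 85.26 degrees

85.26


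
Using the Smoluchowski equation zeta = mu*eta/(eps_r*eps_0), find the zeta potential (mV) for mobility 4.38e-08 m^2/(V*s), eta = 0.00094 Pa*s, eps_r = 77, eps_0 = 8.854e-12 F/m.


Smoluchowski equation: zeta = mu * eta / (eps_r * eps_0)
zeta = 4.38e-08 * 0.00094 / (77 * 8.854e-12)
zeta = 0.060391 V = 60.39 mV

60.39


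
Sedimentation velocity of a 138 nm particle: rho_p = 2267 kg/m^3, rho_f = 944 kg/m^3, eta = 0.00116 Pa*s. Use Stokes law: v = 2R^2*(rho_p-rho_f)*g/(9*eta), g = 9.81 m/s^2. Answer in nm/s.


Radius R = 138/2 nm = 6.9e-08 m
Density difference = 2267 - 944 = 1323 kg/m^3
v = 2 * R^2 * (rho_p - rho_f) * g / (9 * eta)
v = 2 * (6.9e-08)^2 * 1323 * 9.81 / (9 * 0.00116)
v = 1.18374e-08 m/s = 11.8374 nm/s

11.8374


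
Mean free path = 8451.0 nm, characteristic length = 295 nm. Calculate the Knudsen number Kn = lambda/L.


Knudsen number Kn = lambda / L
Kn = 8451.0 / 295
Kn = 28.6475

28.6475


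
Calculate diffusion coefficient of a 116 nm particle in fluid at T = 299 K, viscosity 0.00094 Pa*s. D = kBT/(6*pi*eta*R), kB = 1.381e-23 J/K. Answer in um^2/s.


Radius R = 116/2 = 58 nm = 5.8e-08 m
D = kB*T / (6*pi*eta*R)
D = 1.381e-23 * 299 / (6 * pi * 0.00094 * 5.8e-08)
D = 4.01798e-12 m^2/s = 4.018 um^2/s

4.018


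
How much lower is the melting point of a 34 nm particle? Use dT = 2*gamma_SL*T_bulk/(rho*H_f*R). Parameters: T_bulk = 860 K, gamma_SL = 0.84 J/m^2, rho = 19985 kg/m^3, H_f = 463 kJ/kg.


Radius R = 34/2 = 17 nm = 1.7e-08 m
Convert H_f = 463 kJ/kg = 463000 J/kg
dT = 2 * gamma_SL * T_bulk / (rho * H_f * R)
dT = 2 * 0.84 * 860 / (19985 * 463000 * 1.7e-08)
dT = 9.2 K

9.2


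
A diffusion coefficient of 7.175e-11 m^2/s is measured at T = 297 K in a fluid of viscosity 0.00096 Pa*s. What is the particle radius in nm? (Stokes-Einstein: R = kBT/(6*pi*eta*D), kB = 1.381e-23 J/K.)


Stokes-Einstein: R = kB*T / (6*pi*eta*D)
R = 1.381e-23 * 297 / (6 * pi * 0.00096 * 7.175e-11)
R = 3.15905e-09 m = 3.16 nm

3.16


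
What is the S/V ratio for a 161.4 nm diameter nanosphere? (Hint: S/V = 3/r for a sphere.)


Radius r = 161.4/2 = 80.7 nm
S/V = 3 / r = 3 / 80.7
S/V = 0.0372 nm^-1

0.0372


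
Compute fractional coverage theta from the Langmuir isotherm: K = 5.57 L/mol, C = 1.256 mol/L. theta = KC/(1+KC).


Langmuir isotherm: theta = K*C / (1 + K*C)
K*C = 5.57 * 1.256 = 6.99592
theta = 6.99592 / (1 + 6.99592) = 6.99592 / 7.99592
theta = 0.8749

0.8749


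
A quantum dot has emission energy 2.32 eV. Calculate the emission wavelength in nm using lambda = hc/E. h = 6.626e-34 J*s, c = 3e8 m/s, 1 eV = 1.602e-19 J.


Convert energy: E = 2.32 eV = 2.32 * 1.602e-19 = 3.71664e-19 J
lambda = h*c / E = 6.626e-34 * 3e8 / 3.71664e-19
lambda = 5.34838e-07 m = 534.8 nm

534.8


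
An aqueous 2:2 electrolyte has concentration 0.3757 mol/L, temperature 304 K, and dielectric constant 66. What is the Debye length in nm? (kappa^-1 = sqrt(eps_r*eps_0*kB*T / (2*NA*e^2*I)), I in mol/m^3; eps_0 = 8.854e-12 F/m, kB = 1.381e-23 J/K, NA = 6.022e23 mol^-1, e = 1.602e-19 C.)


Ionic strength I = 0.3757 * 2^2 * 1000 = 1502.8 mol/m^3
kappa^-1 = sqrt(66 * 8.854e-12 * 1.381e-23 * 304 / (2 * 6.022e23 * (1.602e-19)^2 * 1502.8))
kappa^-1 = 0.23 nm

0.23


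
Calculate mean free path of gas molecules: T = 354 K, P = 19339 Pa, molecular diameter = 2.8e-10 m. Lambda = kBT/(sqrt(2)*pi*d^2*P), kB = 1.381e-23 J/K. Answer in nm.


Mean free path: lambda = kB*T / (sqrt(2) * pi * d^2 * P)
lambda = 1.381e-23 * 354 / (sqrt(2) * pi * (2.8e-10)^2 * 19339)
lambda = 7.25742e-07 m
lambda = 725.74 nm

725.74


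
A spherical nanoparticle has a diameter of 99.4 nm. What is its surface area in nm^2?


Radius r = 99.4/2 = 49.7 nm
Surface area SA = 4 * pi * r^2
SA = 4 * pi * (49.7)^2
SA = 31040.07 nm^2

31040.07


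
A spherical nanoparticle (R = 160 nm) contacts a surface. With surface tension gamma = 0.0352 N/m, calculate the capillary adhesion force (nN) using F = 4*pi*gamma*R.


Convert radius: R = 160 nm = 1.6e-07 m
F = 4 * pi * gamma * R
F = 4 * pi * 0.0352 * 1.6e-07
F = 7.07738e-08 N = 70.7738 nN

70.7738


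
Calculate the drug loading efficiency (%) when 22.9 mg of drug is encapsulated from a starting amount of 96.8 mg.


Drug loading efficiency = (drug loaded / drug initial) * 100
DLE = 22.9 / 96.8 * 100
DLE = 0.2366 * 100
DLE = 23.66%

23.66


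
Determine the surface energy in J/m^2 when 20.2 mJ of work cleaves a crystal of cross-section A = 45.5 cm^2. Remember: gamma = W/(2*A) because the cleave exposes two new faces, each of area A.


Convert: A = 45.5 cm^2 = 0.00455 m^2, W = 20.2 mJ = 0.0202 J
Cleaving exposes two faces of area A, so total new surface = 2*A and gamma = W / (2*A)
gamma = 0.0202 / (2 * 0.00455)
gamma = 2.22 J/m^2

2.22


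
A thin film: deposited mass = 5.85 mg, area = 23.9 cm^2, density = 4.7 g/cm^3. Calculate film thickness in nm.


Convert: m = 5.85 mg = 5.8500e-06 kg, A = 23.9 cm^2 = 2.3900e-03 m^2, rho = 4.7 g/cm^3 = 4700 kg/m^3
t = m / (A * rho)
t = 5.8500e-06 / (2.3900e-03 * 4700)
t = 5.2079e-07 m = 520.8 nm

520.8


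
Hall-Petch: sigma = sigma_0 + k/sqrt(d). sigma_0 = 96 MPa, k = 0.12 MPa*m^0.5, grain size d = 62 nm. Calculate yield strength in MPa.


d = 62 nm = 6.2e-08 m
sqrt(d) = 0.000248998
Hall-Petch contribution = k / sqrt(d) = 0.12 / 0.000248998 = 481.9 MPa
sigma = sigma_0 + k/sqrt(d) = 96 + 481.9 = 577.9 MPa

577.9


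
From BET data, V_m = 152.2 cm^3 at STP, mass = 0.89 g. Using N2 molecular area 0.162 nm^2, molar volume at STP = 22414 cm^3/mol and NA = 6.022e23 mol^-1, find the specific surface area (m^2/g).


Number of moles in monolayer = V_m / 22414 = 152.2 / 22414 = 0.0067904
Number of molecules = moles * NA = 0.0067904 * 6.022e23
SA = molecules * sigma / mass
SA = (152.2 / 22414) * 6.022e23 * 0.162e-18 / 0.89
SA = 744.3 m^2/g

744.3


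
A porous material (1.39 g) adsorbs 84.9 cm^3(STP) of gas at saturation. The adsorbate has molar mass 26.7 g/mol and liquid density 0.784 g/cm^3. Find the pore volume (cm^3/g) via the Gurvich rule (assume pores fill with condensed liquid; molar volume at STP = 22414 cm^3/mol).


Moles adsorbed n = V_ads / 22414 = 84.9 / 22414 = 3.787811e-03 mol
Liquid volume V_liq = n * M / rho_liq = 3.787811e-03 * 26.7 / 0.784 = 0.12900 cm^3
Specific pore volume V_pore = V_liq / m_sample = 0.12900 / 1.39
V_pore = 0.0928 cm^3/g

0.0928


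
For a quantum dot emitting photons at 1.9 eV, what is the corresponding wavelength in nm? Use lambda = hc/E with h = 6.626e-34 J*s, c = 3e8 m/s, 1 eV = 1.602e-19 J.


Convert energy: E = 1.9 eV = 1.9 * 1.602e-19 = 3.0438e-19 J
lambda = h*c / E = 6.626e-34 * 3e8 / 3.0438e-19
lambda = 6.53065e-07 m = 653.1 nm

653.1


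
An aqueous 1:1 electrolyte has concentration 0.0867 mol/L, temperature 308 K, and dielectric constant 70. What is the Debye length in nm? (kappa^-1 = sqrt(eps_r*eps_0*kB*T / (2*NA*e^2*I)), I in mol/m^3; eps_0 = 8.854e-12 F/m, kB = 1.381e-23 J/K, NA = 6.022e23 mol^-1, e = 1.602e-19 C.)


Ionic strength I = 0.0867 * 1^2 * 1000 = 86.7 mol/m^3
kappa^-1 = sqrt(70 * 8.854e-12 * 1.381e-23 * 308 / (2 * 6.022e23 * (1.602e-19)^2 * 86.7))
kappa^-1 = 0.992 nm

0.992


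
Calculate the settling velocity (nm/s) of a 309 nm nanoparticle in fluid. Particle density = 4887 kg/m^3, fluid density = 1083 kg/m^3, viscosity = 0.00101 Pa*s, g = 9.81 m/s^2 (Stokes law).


Radius R = 309/2 nm = 1.545e-07 m
Density difference = 4887 - 1083 = 3804 kg/m^3
v = 2 * R^2 * (rho_p - rho_f) * g / (9 * eta)
v = 2 * (1.545e-07)^2 * 3804 * 9.81 / (9 * 0.00101)
v = 1.95989e-07 m/s = 195.9894 nm/s

195.9894


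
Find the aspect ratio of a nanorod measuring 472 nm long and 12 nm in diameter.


Aspect ratio AR = length / diameter
AR = 472 / 12
AR = 39.33

39.33


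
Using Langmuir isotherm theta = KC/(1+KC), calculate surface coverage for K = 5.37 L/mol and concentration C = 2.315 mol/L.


Langmuir isotherm: theta = K*C / (1 + K*C)
K*C = 5.37 * 2.315 = 12.43155
theta = 12.43155 / (1 + 12.43155) = 12.43155 / 13.43155
theta = 0.9255

0.9255


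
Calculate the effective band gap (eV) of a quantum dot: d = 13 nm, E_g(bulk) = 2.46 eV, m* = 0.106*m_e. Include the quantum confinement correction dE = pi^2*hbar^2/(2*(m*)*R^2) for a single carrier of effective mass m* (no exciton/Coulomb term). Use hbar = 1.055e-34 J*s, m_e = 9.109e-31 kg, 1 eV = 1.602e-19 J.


Radius R = 13/2 nm = 6.5e-09 m
Confinement energy dE = pi^2 * hbar^2 / (2 * m_eff * m_e * R^2)
dE = pi^2 * (1.055e-34)^2 / (2 * 0.106 * 9.109e-31 * (6.5e-09)^2) J, divided by 1.602e-19 J/eV
dE = 0.084 eV
Total band gap = E_g(bulk) + dE = 2.46 + 0.084 = 2.544 eV

2.544


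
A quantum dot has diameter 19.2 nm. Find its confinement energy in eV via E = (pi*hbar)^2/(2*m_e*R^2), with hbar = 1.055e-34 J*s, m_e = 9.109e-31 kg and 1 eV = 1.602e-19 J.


Radius R = 19.2/2 = 9.6 nm = 9.6e-09 m
E = (pi * 1.055e-34)^2 / (2 * 9.109e-31 * (9.6e-09)^2)
E(J) = 6.54277e-22
E = E(J) / 1.602e-19 = 0.0041 eV

0.0041


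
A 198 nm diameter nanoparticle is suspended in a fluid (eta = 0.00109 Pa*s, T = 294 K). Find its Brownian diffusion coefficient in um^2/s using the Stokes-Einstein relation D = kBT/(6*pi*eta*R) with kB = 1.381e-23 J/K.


Radius R = 198/2 = 99 nm = 9.9e-08 m
D = kB*T / (6*pi*eta*R)
D = 1.381e-23 * 294 / (6 * pi * 0.00109 * 9.9e-08)
D = 1.99608e-12 m^2/s = 1.996 um^2/s

1.996


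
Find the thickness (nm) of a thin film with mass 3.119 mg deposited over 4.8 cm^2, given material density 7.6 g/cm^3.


Convert: m = 3.119 mg = 3.1190e-06 kg, A = 4.8 cm^2 = 4.8000e-04 m^2, rho = 7.6 g/cm^3 = 7600 kg/m^3
t = m / (A * rho)
t = 3.1190e-06 / (4.8000e-04 * 7600)
t = 8.5499e-07 m = 855.0 nm

855.0


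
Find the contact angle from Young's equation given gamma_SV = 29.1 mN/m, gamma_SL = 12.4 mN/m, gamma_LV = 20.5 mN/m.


cos(theta) = (gamma_SV - gamma_SL) / gamma_LV
cos(theta) = (29.1 - 12.4) / 20.5
cos(theta) = 0.814634
theta = arccos(0.814634) = 35.45 degrees

35.45


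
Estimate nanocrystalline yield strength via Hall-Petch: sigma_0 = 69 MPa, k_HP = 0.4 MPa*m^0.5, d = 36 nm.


d = 36 nm = 3.6e-08 m
sqrt(d) = 0.0001897367
Hall-Petch contribution = k / sqrt(d) = 0.4 / 0.0001897367 = 2108.2 MPa
sigma = sigma_0 + k/sqrt(d) = 69 + 2108.2 = 2177.2 MPa

2177.2


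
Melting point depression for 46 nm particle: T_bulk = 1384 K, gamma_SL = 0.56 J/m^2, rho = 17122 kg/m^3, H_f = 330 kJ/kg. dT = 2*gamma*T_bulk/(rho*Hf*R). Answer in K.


Radius R = 46/2 = 23 nm = 2.3e-08 m
Convert H_f = 330 kJ/kg = 330000 J/kg
dT = 2 * gamma_SL * T_bulk / (rho * H_f * R)
dT = 2 * 0.56 * 1384 / (17122 * 330000 * 2.3e-08)
dT = 11.9 K

11.9


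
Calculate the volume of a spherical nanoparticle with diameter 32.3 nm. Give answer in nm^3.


Radius r = 32.3/2 = 16.15 nm
Volume V = (4/3) * pi * r^3
V = (4/3) * pi * (16.15)^3
V = 17644.37 nm^3

17644.37


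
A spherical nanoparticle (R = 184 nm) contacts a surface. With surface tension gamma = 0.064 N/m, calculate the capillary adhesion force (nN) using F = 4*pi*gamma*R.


Convert radius: R = 184 nm = 1.84e-07 m
F = 4 * pi * gamma * R
F = 4 * pi * 0.064 * 1.84e-07
F = 1.47982e-07 N = 147.9816 nN

147.9816


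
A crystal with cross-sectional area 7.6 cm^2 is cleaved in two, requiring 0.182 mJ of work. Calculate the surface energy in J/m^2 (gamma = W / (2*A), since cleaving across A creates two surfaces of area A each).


Convert: A = 7.6 cm^2 = 0.00076 m^2, W = 0.182 mJ = 0.000182 J
Cleaving exposes two faces of area A, so total new surface = 2*A and gamma = W / (2*A)
gamma = 0.000182 / (2 * 0.00076)
gamma = 0.12 J/m^2

0.12


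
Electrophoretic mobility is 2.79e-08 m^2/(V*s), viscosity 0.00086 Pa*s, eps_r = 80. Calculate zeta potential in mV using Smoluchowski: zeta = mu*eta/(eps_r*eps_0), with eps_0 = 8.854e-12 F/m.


Smoluchowski equation: zeta = mu * eta / (eps_r * eps_0)
zeta = 2.79e-08 * 0.00086 / (80 * 8.854e-12)
zeta = 0.033875 V = 33.87 mV

33.87


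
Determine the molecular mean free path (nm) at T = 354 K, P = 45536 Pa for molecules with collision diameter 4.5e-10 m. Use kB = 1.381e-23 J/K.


Mean free path: lambda = kB*T / (sqrt(2) * pi * d^2 * P)
lambda = 1.381e-23 * 354 / (sqrt(2) * pi * (4.5e-10)^2 * 45536)
lambda = 1.19331e-07 m
lambda = 119.33 nm

119.33


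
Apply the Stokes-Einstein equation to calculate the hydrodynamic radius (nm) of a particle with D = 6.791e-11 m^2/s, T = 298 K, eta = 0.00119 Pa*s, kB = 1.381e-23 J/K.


Stokes-Einstein: R = kB*T / (6*pi*eta*D)
R = 1.381e-23 * 298 / (6 * pi * 0.00119 * 6.791e-11)
R = 2.70164e-09 m = 2.7 nm

2.7


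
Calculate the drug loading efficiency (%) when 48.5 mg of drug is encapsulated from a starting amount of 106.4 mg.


Drug loading efficiency = (drug loaded / drug initial) * 100
DLE = 48.5 / 106.4 * 100
DLE = 0.4558 * 100
DLE = 45.58%

45.58


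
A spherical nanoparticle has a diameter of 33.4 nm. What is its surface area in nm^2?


Radius r = 33.4/2 = 16.7 nm
Surface area SA = 4 * pi * r^2
SA = 4 * pi * (16.7)^2
SA = 3504.64 nm^2

3504.64


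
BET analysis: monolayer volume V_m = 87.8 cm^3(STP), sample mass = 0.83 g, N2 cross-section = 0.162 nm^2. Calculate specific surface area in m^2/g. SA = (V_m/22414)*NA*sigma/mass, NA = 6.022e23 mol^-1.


Number of moles in monolayer = V_m / 22414 = 87.8 / 22414 = 0.00391719
Number of molecules = moles * NA = 0.00391719 * 6.022e23
SA = molecules * sigma / mass
SA = (87.8 / 22414) * 6.022e23 * 0.162e-18 / 0.83
SA = 460.4 m^2/g

460.4


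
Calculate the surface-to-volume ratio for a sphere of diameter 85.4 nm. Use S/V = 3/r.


Radius r = 85.4/2 = 42.7 nm
S/V = 3 / r = 3 / 42.7
S/V = 0.0703 nm^-1

0.0703


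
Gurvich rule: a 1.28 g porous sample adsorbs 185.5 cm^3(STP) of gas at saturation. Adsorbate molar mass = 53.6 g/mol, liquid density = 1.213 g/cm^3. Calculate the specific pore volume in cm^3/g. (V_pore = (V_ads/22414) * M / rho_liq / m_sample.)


Moles adsorbed n = V_ads / 22414 = 185.5 / 22414 = 8.276077e-03 mol
Liquid volume V_liq = n * M / rho_liq = 8.276077e-03 * 53.6 / 1.213 = 0.36570 cm^3
Specific pore volume V_pore = V_liq / m_sample = 0.36570 / 1.28
V_pore = 0.2857 cm^3/g

0.2857


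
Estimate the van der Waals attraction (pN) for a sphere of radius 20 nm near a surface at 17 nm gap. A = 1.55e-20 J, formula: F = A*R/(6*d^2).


Convert to SI: R = 20 nm = 2e-08 m, d = 17 nm = 1.7e-08 m
F = A * R / (6 * d^2)
F = 1.55e-20 * 2e-08 / (6 * (1.7e-08)^2)
F = 1.78777e-13 N = 0.179 pN

0.179


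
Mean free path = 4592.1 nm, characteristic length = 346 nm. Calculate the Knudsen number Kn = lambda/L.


Knudsen number Kn = lambda / L
Kn = 4592.1 / 346
Kn = 13.272

13.272


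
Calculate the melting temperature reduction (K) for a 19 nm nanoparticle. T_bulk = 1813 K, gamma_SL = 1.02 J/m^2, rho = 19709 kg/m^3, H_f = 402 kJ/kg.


Radius R = 19/2 = 9.5 nm = 9.5e-09 m
Convert H_f = 402 kJ/kg = 402000 J/kg
dT = 2 * gamma_SL * T_bulk / (rho * H_f * R)
dT = 2 * 1.02 * 1813 / (19709 * 402000 * 9.5e-09)
dT = 49.1 K

49.1


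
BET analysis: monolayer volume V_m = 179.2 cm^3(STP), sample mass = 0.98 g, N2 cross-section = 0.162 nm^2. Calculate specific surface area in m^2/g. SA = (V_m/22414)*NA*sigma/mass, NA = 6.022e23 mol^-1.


Number of moles in monolayer = V_m / 22414 = 179.2 / 22414 = 0.007995
Number of molecules = moles * NA = 0.007995 * 6.022e23
SA = molecules * sigma / mass
SA = (179.2 / 22414) * 6.022e23 * 0.162e-18 / 0.98
SA = 795.9 m^2/g

795.9


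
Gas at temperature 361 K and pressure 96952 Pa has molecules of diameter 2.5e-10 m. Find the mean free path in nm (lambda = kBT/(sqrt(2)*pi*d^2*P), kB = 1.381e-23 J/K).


Mean free path: lambda = kB*T / (sqrt(2) * pi * d^2 * P)
lambda = 1.381e-23 * 361 / (sqrt(2) * pi * (2.5e-10)^2 * 96952)
lambda = 1.85182e-07 m
lambda = 185.18 nm

185.18


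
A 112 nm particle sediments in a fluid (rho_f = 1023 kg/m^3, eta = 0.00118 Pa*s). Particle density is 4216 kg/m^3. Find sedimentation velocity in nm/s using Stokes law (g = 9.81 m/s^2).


Radius R = 112/2 nm = 5.6e-08 m
Density difference = 4216 - 1023 = 3193 kg/m^3
v = 2 * R^2 * (rho_p - rho_f) * g / (9 * eta)
v = 2 * (5.6e-08)^2 * 3193 * 9.81 / (9 * 0.00118)
v = 1.84991e-08 m/s = 18.4991 nm/s

18.4991


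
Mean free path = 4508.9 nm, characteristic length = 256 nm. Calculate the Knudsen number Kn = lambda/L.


Knudsen number Kn = lambda / L
Kn = 4508.9 / 256
Kn = 17.6129

17.6129


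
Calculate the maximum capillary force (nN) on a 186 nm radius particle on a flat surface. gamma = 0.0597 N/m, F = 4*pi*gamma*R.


Convert radius: R = 186 nm = 1.86e-07 m
F = 4 * pi * gamma * R
F = 4 * pi * 0.0597 * 1.86e-07
F = 1.39539e-07 N = 139.5395 nN

139.5395


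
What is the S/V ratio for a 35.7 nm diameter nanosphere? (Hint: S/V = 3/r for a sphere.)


Radius r = 35.7/2 = 17.85 nm
S/V = 3 / r = 3 / 17.85
S/V = 0.1681 nm^-1

0.1681


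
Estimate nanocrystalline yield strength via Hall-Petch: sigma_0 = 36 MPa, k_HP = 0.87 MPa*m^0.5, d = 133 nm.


d = 133 nm = 1.33e-07 m
sqrt(d) = 0.0003646917
Hall-Petch contribution = k / sqrt(d) = 0.87 / 0.0003646917 = 2385.6 MPa
sigma = sigma_0 + k/sqrt(d) = 36 + 2385.6 = 2421.6 MPa

2421.6


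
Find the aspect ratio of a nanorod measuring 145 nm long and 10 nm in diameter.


Aspect ratio AR = length / diameter
AR = 145 / 10
AR = 14.5

14.5


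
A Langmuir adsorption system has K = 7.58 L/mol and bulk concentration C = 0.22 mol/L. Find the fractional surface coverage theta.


Langmuir isotherm: theta = K*C / (1 + K*C)
K*C = 7.58 * 0.22 = 1.6676
theta = 1.6676 / (1 + 1.6676) = 1.6676 / 2.6676
theta = 0.6251

0.6251


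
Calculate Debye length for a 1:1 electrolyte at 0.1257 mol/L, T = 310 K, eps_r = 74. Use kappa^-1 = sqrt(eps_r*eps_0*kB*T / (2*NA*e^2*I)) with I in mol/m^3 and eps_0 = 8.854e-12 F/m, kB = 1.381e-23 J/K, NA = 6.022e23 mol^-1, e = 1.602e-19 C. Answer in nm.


Ionic strength I = 0.1257 * 1^2 * 1000 = 125.7 mol/m^3
kappa^-1 = sqrt(74 * 8.854e-12 * 1.381e-23 * 310 / (2 * 6.022e23 * (1.602e-19)^2 * 125.7))
kappa^-1 = 0.85 nm

0.85


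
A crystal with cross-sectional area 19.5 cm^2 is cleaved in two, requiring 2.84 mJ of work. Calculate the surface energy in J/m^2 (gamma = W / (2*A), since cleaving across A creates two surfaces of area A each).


Convert: A = 19.5 cm^2 = 0.00195 m^2, W = 2.84 mJ = 0.00284 J
Cleaving exposes two faces of area A, so total new surface = 2*A and gamma = W / (2*A)
gamma = 0.00284 / (2 * 0.00195)
gamma = 0.728 J/m^2

0.728


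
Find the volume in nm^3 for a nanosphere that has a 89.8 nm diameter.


Radius r = 89.8/2 = 44.9 nm
Volume V = (4/3) * pi * r^3
V = (4/3) * pi * (44.9)^3
V = 379164.47 nm^3

379164.47


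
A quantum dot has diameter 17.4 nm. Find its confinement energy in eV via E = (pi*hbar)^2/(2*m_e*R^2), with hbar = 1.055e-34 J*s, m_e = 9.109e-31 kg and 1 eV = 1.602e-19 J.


Radius R = 17.4/2 = 8.7 nm = 8.7e-09 m
E = (pi * 1.055e-34)^2 / (2 * 9.109e-31 * (8.7e-09)^2)
E(J) = 7.96646e-22
E = E(J) / 1.602e-19 = 0.005 eV

0.005


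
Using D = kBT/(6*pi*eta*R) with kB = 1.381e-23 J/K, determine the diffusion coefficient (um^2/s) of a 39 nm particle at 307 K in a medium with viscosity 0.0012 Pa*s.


Radius R = 39/2 = 19.5 nm = 1.95e-08 m
D = kB*T / (6*pi*eta*R)
D = 1.381e-23 * 307 / (6 * pi * 0.0012 * 1.95e-08)
D = 9.61203e-12 m^2/s = 9.612 um^2/s

9.612


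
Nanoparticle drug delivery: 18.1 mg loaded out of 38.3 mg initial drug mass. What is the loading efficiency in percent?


Drug loading efficiency = (drug loaded / drug initial) * 100
DLE = 18.1 / 38.3 * 100
DLE = 0.4726 * 100
DLE = 47.26%

47.26


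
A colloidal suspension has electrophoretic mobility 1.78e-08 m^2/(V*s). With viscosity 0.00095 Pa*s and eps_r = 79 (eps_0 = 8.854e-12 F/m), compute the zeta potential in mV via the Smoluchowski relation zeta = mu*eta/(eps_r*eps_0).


Smoluchowski equation: zeta = mu * eta / (eps_r * eps_0)
zeta = 1.78e-08 * 0.00095 / (79 * 8.854e-12)
zeta = 0.024176 V = 24.18 mV

24.18


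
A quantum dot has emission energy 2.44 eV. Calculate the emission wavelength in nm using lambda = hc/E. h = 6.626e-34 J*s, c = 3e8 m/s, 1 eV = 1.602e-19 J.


Convert energy: E = 2.44 eV = 2.44 * 1.602e-19 = 3.90888e-19 J
lambda = h*c / E = 6.626e-34 * 3e8 / 3.90888e-19
lambda = 5.08534e-07 m = 508.5 nm

508.5


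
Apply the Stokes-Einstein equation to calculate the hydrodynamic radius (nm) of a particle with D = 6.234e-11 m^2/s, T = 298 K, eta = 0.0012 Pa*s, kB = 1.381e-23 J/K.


Stokes-Einstein: R = kB*T / (6*pi*eta*D)
R = 1.381e-23 * 298 / (6 * pi * 0.0012 * 6.234e-11)
R = 2.91851e-09 m = 2.92 nm

2.92


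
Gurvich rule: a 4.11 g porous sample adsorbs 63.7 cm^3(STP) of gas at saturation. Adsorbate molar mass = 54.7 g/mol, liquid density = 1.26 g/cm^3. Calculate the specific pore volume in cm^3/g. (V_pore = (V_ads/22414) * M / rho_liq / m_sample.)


Moles adsorbed n = V_ads / 22414 = 63.7 / 22414 = 2.841974e-03 mol
Liquid volume V_liq = n * M / rho_liq = 2.841974e-03 * 54.7 / 1.26 = 0.12338 cm^3
Specific pore volume V_pore = V_liq / m_sample = 0.12338 / 4.11
V_pore = 0.03 cm^3/g

0.03


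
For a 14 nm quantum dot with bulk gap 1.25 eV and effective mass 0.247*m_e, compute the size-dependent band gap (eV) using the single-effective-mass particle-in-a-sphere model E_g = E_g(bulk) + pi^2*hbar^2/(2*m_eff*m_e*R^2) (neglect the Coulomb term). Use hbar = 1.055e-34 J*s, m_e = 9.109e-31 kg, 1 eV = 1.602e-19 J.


Radius R = 14/2 nm = 7e-09 m
Confinement energy dE = pi^2 * hbar^2 / (2 * m_eff * m_e * R^2)
dE = pi^2 * (1.055e-34)^2 / (2 * 0.247 * 9.109e-31 * (7e-09)^2) J, divided by 1.602e-19 J/eV
dE = 0.0311 eV
Total band gap = E_g(bulk) + dE = 1.25 + 0.0311 = 1.2811 eV

1.2811


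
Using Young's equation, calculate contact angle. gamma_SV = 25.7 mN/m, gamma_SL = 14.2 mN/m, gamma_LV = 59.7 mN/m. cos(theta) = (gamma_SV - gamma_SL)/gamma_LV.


cos(theta) = (gamma_SV - gamma_SL) / gamma_LV
cos(theta) = (25.7 - 14.2) / 59.7
cos(theta) = 0.19263
theta = arccos(0.19263) = 78.89 degrees

78.89


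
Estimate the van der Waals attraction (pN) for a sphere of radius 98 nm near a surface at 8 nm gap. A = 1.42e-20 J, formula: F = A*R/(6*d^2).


Convert to SI: R = 98 nm = 9.8e-08 m, d = 8 nm = 8e-09 m
F = A * R / (6 * d^2)
F = 1.42e-20 * 9.8e-08 / (6 * (8e-09)^2)
F = 3.62396e-12 N = 3.624 pN

3.624


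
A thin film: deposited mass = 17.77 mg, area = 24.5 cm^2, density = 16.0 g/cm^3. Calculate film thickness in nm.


Convert: m = 17.77 mg = 1.7770e-05 kg, A = 24.5 cm^2 = 2.4500e-03 m^2, rho = 16.0 g/cm^3 = 16000 kg/m^3
t = m / (A * rho)
t = 1.7770e-05 / (2.4500e-03 * 16000)
t = 4.5332e-07 m = 453.3 nm

453.3


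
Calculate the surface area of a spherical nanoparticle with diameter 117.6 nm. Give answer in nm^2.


Radius r = 117.6/2 = 58.8 nm
Surface area SA = 4 * pi * r^2
SA = 4 * pi * (58.8)^2
SA = 43447.47 nm^2

43447.47


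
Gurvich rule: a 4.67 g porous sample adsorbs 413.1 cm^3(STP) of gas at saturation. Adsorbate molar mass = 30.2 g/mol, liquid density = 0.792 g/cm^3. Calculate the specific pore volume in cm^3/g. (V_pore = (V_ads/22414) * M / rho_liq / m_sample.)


Moles adsorbed n = V_ads / 22414 = 413.1 / 22414 = 1.843045e-02 mol
Liquid volume V_liq = n * M / rho_liq = 1.843045e-02 * 30.2 / 0.792 = 0.70278 cm^3
Specific pore volume V_pore = V_liq / m_sample = 0.70278 / 4.67
V_pore = 0.1505 cm^3/g

0.1505


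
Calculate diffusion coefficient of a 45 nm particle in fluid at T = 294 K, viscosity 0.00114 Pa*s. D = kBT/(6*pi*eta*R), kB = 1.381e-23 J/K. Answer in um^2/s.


Radius R = 45/2 = 22.5 nm = 2.25e-08 m
D = kB*T / (6*pi*eta*R)
D = 1.381e-23 * 294 / (6 * pi * 0.00114 * 2.25e-08)
D = 8.39755e-12 m^2/s = 8.398 um^2/s

8.398


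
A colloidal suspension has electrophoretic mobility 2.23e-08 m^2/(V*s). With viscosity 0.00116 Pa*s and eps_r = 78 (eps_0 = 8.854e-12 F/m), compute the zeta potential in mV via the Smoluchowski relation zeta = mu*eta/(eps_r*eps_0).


Smoluchowski equation: zeta = mu * eta / (eps_r * eps_0)
zeta = 2.23e-08 * 0.00116 / (78 * 8.854e-12)
zeta = 0.037457 V = 37.46 mV

37.46


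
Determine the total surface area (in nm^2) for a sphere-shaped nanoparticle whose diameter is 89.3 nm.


Radius r = 89.3/2 = 44.65 nm
Surface area SA = 4 * pi * r^2
SA = 4 * pi * (44.65)^2
SA = 25052.6 nm^2

25052.6


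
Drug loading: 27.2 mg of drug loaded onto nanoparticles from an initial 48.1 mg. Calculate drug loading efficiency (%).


Drug loading efficiency = (drug loaded / drug initial) * 100
DLE = 27.2 / 48.1 * 100
DLE = 0.5655 * 100
DLE = 56.55%

56.55


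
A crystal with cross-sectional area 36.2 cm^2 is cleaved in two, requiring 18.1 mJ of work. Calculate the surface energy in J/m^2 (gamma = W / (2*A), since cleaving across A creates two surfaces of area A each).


Convert: A = 36.2 cm^2 = 0.00362 m^2, W = 18.1 mJ = 0.0181 J
Cleaving exposes two faces of area A, so total new surface = 2*A and gamma = W / (2*A)
gamma = 0.0181 / (2 * 0.00362)
gamma = 2.5 J/m^2

2.5


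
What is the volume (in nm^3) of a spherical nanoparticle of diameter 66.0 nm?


Radius r = 66.0/2 = 33 nm
Volume V = (4/3) * pi * r^3
V = (4/3) * pi * (33)^3
V = 150532.55 nm^3

150532.55


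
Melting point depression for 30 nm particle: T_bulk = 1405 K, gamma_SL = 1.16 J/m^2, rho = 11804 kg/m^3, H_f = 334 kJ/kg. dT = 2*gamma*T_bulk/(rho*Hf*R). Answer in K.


Radius R = 30/2 = 15 nm = 1.5e-08 m
Convert H_f = 334 kJ/kg = 334000 J/kg
dT = 2 * gamma_SL * T_bulk / (rho * H_f * R)
dT = 2 * 1.16 * 1405 / (11804 * 334000 * 1.5e-08)
dT = 55.1 K

55.1


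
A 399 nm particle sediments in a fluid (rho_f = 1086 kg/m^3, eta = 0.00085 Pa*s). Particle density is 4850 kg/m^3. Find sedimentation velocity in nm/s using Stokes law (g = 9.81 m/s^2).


Radius R = 399/2 nm = 1.995e-07 m
Density difference = 4850 - 1086 = 3764 kg/m^3
v = 2 * R^2 * (rho_p - rho_f) * g / (9 * eta)
v = 2 * (1.995e-07)^2 * 3764 * 9.81 / (9 * 0.00085)
v = 3.84214e-07 m/s = 384.2138 nm/s

384.2138


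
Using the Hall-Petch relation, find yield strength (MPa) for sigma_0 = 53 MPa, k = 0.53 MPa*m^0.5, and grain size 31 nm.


d = 31 nm = 3.1e-08 m
sqrt(d) = 0.0001760682
Hall-Petch contribution = k / sqrt(d) = 0.53 / 0.0001760682 = 3010.2 MPa
sigma = sigma_0 + k/sqrt(d) = 53 + 3010.2 = 3063.2 MPa

3063.2


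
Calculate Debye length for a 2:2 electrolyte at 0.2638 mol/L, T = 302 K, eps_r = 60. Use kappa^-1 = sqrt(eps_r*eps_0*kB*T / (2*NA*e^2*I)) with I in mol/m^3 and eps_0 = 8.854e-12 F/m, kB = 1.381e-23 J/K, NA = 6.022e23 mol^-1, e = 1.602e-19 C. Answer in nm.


Ionic strength I = 0.2638 * 2^2 * 1000 = 1055.2 mol/m^3
kappa^-1 = sqrt(60 * 8.854e-12 * 1.381e-23 * 302 / (2 * 6.022e23 * (1.602e-19)^2 * 1055.2))
kappa^-1 = 0.261 nm

0.261


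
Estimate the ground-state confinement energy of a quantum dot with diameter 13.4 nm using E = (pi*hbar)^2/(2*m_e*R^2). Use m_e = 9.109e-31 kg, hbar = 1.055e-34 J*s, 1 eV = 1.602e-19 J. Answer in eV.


Radius R = 13.4/2 = 6.7 nm = 6.7e-09 m
E = (pi * 1.055e-34)^2 / (2 * 9.109e-31 * (6.7e-09)^2)
E(J) = 1.34324e-21
E = E(J) / 1.602e-19 = 0.0084 eV

0.0084


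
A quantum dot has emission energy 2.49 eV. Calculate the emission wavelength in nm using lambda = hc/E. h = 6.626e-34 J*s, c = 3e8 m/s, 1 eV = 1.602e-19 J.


Convert energy: E = 2.49 eV = 2.49 * 1.602e-19 = 3.98898e-19 J
lambda = h*c / E = 6.626e-34 * 3e8 / 3.98898e-19
lambda = 4.98323e-07 m = 498.3 nm

498.3
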